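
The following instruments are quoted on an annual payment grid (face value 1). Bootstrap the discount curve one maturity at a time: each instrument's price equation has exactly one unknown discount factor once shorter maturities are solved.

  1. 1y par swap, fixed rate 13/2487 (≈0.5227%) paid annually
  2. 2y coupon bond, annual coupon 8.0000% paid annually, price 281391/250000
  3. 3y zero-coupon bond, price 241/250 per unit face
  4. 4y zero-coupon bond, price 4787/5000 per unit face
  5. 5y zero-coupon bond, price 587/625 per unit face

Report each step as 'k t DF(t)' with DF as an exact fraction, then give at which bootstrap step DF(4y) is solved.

step 1 [1y] swap r/1=13/2487: DF=(1 − 13/2487·(0))/(1+13/2487) = 2487/2500 ≈ 0.994800
step 2 [2y] bond c/1=2/25: DF=(281391/250000 − 2/25·(0.994800))/(1+2/25) = 1937/2000 ≈ 0.968500
step 3 [3y] zero: DF = P = 241/250 ≈ 0.964000
step 4 [4y] zero: DF = P = 4787/5000 ≈ 0.957400
step 5 [5y] zero: DF = P = 587/625 ≈ 0.939200

1 1 2487/2500
2 2 1937/2000
3 3 241/250
4 4 4787/5000
5 5 587/625
DF(4y) is solved at step 4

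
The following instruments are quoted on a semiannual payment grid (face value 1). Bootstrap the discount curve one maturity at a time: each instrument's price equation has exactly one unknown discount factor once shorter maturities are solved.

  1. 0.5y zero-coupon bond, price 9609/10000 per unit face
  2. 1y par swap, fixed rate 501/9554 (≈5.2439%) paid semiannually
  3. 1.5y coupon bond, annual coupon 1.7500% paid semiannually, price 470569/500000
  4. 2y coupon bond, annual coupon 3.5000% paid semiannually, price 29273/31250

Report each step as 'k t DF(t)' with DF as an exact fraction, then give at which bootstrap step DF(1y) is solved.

1 1/2 9609/10000
2 1 9499/10000
3 3/2 2291/2500
4 2 109/125
DF(1y) is solved at step 2

step 1 [0.5y] zero: DF = P = 9609/10000 ≈ 0.960900
step 2 [1y] swap r/2=501/19108: DF=(1 − 501/19108·(0.960900))/(1+501/19108) = 9499/10000 ≈ 0.949900
step 3 [1.5y] bond c/2=7/800: DF=(470569/500000 − 7/800·(0.960900+0.949900))/(1+7/800) = 2291/2500 ≈ 0.916400
step 4 [2y] bond c/2=7/400: DF=(29273/31250 − 7/400·(0.960900+0.949900+0.916400))/(1+7/400) = 109/125 ≈ 0.872000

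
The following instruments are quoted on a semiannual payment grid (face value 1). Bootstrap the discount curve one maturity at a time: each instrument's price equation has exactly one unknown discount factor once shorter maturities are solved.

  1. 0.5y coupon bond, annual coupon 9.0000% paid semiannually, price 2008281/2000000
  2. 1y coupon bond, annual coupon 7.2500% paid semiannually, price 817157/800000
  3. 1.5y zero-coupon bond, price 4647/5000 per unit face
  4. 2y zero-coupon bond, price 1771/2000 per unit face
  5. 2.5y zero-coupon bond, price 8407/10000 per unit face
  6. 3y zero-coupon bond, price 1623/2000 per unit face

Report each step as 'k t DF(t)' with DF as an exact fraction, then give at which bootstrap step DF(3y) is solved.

1 1/2 9609/10000
2 1 9521/10000
3 3/2 4647/5000
4 2 1771/2000
5 5/2 8407/10000
6 3 1623/2000
DF(3y) is solved at step 6

step 1 [0.5y] bond c/2=9/200: DF=(2008281/2000000 − 9/200·(0))/(1+9/200) = 9609/10000 ≈ 0.960900
step 2 [1y] bond c/2=29/800: DF=(817157/800000 − 29/800·(0.960900))/(1+29/800) = 9521/10000 ≈ 0.952100
step 3 [1.5y] zero: DF = P = 4647/5000 ≈ 0.929400
step 4 [2y] zero: DF = P = 1771/2000 ≈ 0.885500
step 5 [2.5y] zero: DF = P = 8407/10000 ≈ 0.840700
step 6 [3y] zero: DF = P = 1623/2000 ≈ 0.811500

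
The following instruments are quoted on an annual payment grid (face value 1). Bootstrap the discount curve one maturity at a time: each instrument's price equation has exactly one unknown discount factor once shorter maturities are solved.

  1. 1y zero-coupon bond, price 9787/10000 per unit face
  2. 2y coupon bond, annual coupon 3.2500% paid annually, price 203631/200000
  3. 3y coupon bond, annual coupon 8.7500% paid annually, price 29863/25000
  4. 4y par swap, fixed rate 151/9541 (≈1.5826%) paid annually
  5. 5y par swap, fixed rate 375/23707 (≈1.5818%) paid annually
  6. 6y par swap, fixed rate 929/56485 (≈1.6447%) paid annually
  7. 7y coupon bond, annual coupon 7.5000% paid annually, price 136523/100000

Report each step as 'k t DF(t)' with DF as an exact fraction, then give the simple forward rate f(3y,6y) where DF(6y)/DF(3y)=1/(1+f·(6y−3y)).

1 1 9787/10000
2 2 9553/10000
3 3 2357/2500
4 4 2349/2500
5 5 37/40
6 6 9071/10000
7 7 8759/10000
f(3y,6y) = ((2357/2500)/(9071/10000) − 1)/(3) = 119/9071 ≈ 1.3119%

step 1 [1y] zero: DF = P = 9787/10000 ≈ 0.978700
step 2 [2y] bond c/1=13/400: DF=(203631/200000 − 13/400·(0.978700))/(1+13/400) = 9553/10000 ≈ 0.955300
step 3 [3y] bond c/1=7/80: DF=(29863/25000 − 7/80·(0.978700+0.955300))/(1+7/80) = 2357/2500 ≈ 0.942800
step 4 [4y] swap r/1=151/9541: DF=(1 − 151/9541·(0.978700+0.955300+0.942800))/(1+151/9541) = 2349/2500 ≈ 0.939600
step 5 [5y] swap r/1=375/23707: DF=(1 − 375/23707·(0.978700+0.955300+0.942800+0.939600))/(1+375/23707) = 37/40 ≈ 0.925000
step 6 [6y] swap r/1=929/56485: DF=(1 − 929/56485·(0.978700+0.955300+0.942800+0.939600+0.925000))/(1+929/56485) = 9071/10000 ≈ 0.907100
step 7 [7y] bond c/1=3/40: DF=(136523/100000 − 3/40·(0.978700+0.955300+0.942800+0.939600+0.925000+0.907100))/(1+3/40) = 8759/10000 ≈ 0.875900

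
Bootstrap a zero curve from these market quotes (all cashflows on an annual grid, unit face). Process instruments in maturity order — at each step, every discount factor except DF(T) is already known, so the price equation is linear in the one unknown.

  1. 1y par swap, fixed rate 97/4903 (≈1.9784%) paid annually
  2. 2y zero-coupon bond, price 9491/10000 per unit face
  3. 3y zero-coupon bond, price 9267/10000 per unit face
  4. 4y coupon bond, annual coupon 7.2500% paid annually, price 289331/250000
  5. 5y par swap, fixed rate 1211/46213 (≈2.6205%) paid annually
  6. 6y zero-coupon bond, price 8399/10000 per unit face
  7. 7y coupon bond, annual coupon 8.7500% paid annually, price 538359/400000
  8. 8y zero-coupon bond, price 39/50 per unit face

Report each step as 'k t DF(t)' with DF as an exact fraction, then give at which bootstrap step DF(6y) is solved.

step 1 [1y] swap r/1=97/4903: DF=(1 − 97/4903·(0))/(1+97/4903) = 4903/5000 ≈ 0.980600
step 2 [2y] zero: DF = P = 9491/10000 ≈ 0.949100
step 3 [3y] zero: DF = P = 9267/10000 ≈ 0.926700
step 4 [4y] bond c/1=29/400: DF=(289331/250000 − 29/400·(0.980600+0.949100+0.926700))/(1+29/400) = 443/500 ≈ 0.886000
step 5 [5y] swap r/1=1211/46213: DF=(1 − 1211/46213·(0.980600+0.949100+0.926700+0.886000))/(1+1211/46213) = 8789/10000 ≈ 0.878900
step 6 [6y] zero: DF = P = 8399/10000 ≈ 0.839900
step 7 [7y] bond c/1=7/80: DF=(538359/400000 − 7/80·(0.980600+0.949100+0.926700+0.886000+0.878900+0.839900))/(1+7/80) = 3991/5000 ≈ 0.798200
step 8 [8y] zero: DF = P = 39/50 ≈ 0.780000

1 1 4903/5000
2 2 9491/10000
3 3 9267/10000
4 4 443/500
5 5 8789/10000
6 6 8399/10000
7 7 3991/5000
8 8 39/50
DF(6y) is solved at step 6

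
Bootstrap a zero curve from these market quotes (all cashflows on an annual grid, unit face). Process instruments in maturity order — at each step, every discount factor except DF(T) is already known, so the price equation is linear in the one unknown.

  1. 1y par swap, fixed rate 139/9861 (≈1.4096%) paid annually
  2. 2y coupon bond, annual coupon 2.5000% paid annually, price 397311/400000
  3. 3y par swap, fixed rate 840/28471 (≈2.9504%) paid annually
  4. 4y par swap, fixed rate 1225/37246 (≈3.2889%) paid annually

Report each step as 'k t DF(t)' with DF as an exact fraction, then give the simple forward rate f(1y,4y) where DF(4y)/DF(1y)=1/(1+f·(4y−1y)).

step 1 [1y] swap r/1=139/9861: DF=(1 − 139/9861·(0))/(1+139/9861) = 9861/10000 ≈ 0.986100
step 2 [2y] bond c/1=1/40: DF=(397311/400000 − 1/40·(0.986100))/(1+1/40) = 189/200 ≈ 0.945000
step 3 [3y] swap r/1=840/28471: DF=(1 − 840/28471·(0.986100+0.945000))/(1+840/28471) = 229/250 ≈ 0.916000
step 4 [4y] swap r/1=1225/37246: DF=(1 − 1225/37246·(0.986100+0.945000+0.916000))/(1+1225/37246) = 351/400 ≈ 0.877500

1 1 9861/10000
2 2 189/200
3 3 229/250
4 4 351/400
f(1y,4y) = ((9861/10000)/(351/400) − 1)/(3) = 362/8775 ≈ 4.1254%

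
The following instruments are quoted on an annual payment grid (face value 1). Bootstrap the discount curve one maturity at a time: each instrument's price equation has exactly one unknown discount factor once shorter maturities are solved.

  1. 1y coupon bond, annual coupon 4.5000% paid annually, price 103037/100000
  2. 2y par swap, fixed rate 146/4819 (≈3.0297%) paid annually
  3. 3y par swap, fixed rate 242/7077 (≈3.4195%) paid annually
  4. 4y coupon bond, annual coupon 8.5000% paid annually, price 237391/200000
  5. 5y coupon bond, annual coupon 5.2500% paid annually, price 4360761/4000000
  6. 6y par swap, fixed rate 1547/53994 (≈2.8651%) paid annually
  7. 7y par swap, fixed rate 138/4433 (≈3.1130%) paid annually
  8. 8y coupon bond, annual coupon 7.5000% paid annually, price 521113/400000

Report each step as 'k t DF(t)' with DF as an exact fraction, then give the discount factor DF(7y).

1 1 493/500
2 2 1177/1250
3 3 1129/1250
4 4 4361/5000
5 5 8511/10000
6 6 8453/10000
7 7 2017/2500
8 8 7789/10000
DF(7y) = 2017/2500 ≈ 0.806800

step 1 [1y] bond c/1=9/200: DF=(103037/100000 − 9/200·(0))/(1+9/200) = 493/500 ≈ 0.986000
step 2 [2y] swap r/1=146/4819: DF=(1 − 146/4819·(0.986000))/(1+146/4819) = 1177/1250 ≈ 0.941600
step 3 [3y] swap r/1=242/7077: DF=(1 − 242/7077·(0.986000+0.941600))/(1+242/7077) = 1129/1250 ≈ 0.903200
step 4 [4y] bond c/1=17/200: DF=(237391/200000 − 17/200·(0.986000+0.941600+0.903200))/(1+17/200) = 4361/5000 ≈ 0.872200
step 5 [5y] bond c/1=21/400: DF=(4360761/4000000 − 21/400·(0.986000+0.941600+0.903200+0.872200))/(1+21/400) = 8511/10000 ≈ 0.851100
step 6 [6y] swap r/1=1547/53994: DF=(1 − 1547/53994·(0.986000+0.941600+0.903200+0.872200+0.851100))/(1+1547/53994) = 8453/10000 ≈ 0.845300
step 7 [7y] swap r/1=138/4433: DF=(1 − 138/4433·(0.986000+0.941600+0.903200+0.872200+0.851100+0.845300))/(1+138/4433) = 2017/2500 ≈ 0.806800
step 8 [8y] bond c/1=3/40: DF=(521113/400000 − 3/40·(0.986000+0.941600+0.903200+0.872200+0.851100+0.845300+0.806800))/(1+3/40) = 7789/10000 ≈ 0.778900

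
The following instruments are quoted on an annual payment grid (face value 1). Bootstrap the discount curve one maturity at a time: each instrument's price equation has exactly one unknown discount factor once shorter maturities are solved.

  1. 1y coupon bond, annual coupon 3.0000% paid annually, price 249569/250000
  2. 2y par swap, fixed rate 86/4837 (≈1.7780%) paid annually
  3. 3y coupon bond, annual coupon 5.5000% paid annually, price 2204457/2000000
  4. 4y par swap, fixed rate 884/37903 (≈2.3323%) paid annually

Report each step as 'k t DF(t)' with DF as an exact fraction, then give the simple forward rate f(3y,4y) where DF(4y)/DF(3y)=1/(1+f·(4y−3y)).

step 1 [1y] bond c/1=3/100: DF=(249569/250000 − 3/100·(0))/(1+3/100) = 2423/2500 ≈ 0.969200
step 2 [2y] swap r/1=86/4837: DF=(1 − 86/4837·(0.969200))/(1+86/4837) = 1207/1250 ≈ 0.965600
step 3 [3y] bond c/1=11/200: DF=(2204457/2000000 − 11/200·(0.969200+0.965600))/(1+11/200) = 9439/10000 ≈ 0.943900
step 4 [4y] swap r/1=884/37903: DF=(1 − 884/37903·(0.969200+0.965600+0.943900))/(1+884/37903) = 2279/2500 ≈ 0.911600

1 1 2423/2500
2 2 1207/1250
3 3 9439/10000
4 4 2279/2500
f(3y,4y) = ((9439/10000)/(2279/2500) − 1)/(1) = 323/9116 ≈ 3.5432%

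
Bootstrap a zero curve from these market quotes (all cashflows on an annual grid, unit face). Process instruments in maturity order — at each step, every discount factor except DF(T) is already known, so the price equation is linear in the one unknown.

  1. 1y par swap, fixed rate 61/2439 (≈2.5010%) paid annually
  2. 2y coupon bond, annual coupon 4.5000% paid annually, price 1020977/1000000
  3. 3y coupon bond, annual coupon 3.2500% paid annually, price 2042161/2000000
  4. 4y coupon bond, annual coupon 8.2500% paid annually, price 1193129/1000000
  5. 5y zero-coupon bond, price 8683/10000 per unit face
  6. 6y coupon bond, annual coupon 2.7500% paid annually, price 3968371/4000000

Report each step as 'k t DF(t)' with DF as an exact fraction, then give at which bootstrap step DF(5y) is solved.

1 1 2439/2500
2 2 187/200
3 3 1161/1250
4 4 4429/5000
5 5 8683/10000
6 6 4213/5000
DF(5y) is solved at step 5

step 1 [1y] swap r/1=61/2439: DF=(1 − 61/2439·(0))/(1+61/2439) = 2439/2500 ≈ 0.975600
step 2 [2y] bond c/1=9/200: DF=(1020977/1000000 − 9/200·(0.975600))/(1+9/200) = 187/200 ≈ 0.935000
step 3 [3y] bond c/1=13/400: DF=(2042161/2000000 − 13/400·(0.975600+0.935000))/(1+13/400) = 1161/1250 ≈ 0.928800
step 4 [4y] bond c/1=33/400: DF=(1193129/1000000 − 33/400·(0.975600+0.935000+0.928800))/(1+33/400) = 4429/5000 ≈ 0.885800
step 5 [5y] zero: DF = P = 8683/10000 ≈ 0.868300
step 6 [6y] bond c/1=11/400: DF=(3968371/4000000 − 11/400·(0.975600+0.935000+0.928800+0.885800+0.868300))/(1+11/400) = 4213/5000 ≈ 0.842600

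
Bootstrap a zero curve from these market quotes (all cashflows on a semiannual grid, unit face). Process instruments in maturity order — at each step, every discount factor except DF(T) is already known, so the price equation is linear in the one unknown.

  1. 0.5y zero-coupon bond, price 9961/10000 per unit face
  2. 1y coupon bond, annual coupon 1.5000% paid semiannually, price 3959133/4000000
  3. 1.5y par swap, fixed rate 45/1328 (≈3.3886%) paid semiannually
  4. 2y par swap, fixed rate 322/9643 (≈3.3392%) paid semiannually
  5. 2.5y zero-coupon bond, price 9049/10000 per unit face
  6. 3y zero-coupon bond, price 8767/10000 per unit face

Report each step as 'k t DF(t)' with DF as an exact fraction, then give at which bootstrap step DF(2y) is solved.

1 1/2 9961/10000
2 1 39/40
3 3/2 1901/2000
4 2 2339/2500
5 5/2 9049/10000
6 3 8767/10000
DF(2y) is solved at step 4

step 1 [0.5y] zero: DF = P = 9961/10000 ≈ 0.996100
step 2 [1y] bond c/2=3/400: DF=(3959133/4000000 − 3/400·(0.996100))/(1+3/400) = 39/40 ≈ 0.975000
step 3 [1.5y] swap r/2=45/2656: DF=(1 − 45/2656·(0.996100+0.975000))/(1+45/2656) = 1901/2000 ≈ 0.950500
step 4 [2y] swap r/2=161/9643: DF=(1 − 161/9643·(0.996100+0.975000+0.950500))/(1+161/9643) = 2339/2500 ≈ 0.935600
step 5 [2.5y] zero: DF = P = 9049/10000 ≈ 0.904900
step 6 [3y] zero: DF = P = 8767/10000 ≈ 0.876700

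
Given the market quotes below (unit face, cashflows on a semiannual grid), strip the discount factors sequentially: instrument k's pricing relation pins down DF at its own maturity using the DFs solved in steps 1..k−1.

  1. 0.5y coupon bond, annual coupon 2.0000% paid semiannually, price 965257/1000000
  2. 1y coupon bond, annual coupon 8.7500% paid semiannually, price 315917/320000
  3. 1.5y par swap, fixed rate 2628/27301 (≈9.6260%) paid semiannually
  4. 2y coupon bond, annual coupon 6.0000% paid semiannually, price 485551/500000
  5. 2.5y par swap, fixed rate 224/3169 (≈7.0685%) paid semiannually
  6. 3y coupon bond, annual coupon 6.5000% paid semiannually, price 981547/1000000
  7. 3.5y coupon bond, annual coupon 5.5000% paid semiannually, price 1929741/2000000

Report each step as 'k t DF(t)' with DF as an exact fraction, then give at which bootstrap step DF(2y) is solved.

step 1 [0.5y] bond c/2=1/100: DF=(965257/1000000 − 1/100·(0))/(1+1/100) = 9557/10000 ≈ 0.955700
step 2 [1y] bond c/2=7/160: DF=(315917/320000 − 7/160·(0.955700))/(1+7/160) = 4529/5000 ≈ 0.905800
step 3 [1.5y] swap r/2=1314/27301: DF=(1 − 1314/27301·(0.955700+0.905800))/(1+1314/27301) = 4343/5000 ≈ 0.868600
step 4 [2y] bond c/2=3/100: DF=(485551/500000 − 3/100·(0.955700+0.905800+0.868600))/(1+3/100) = 8633/10000 ≈ 0.863300
step 5 [2.5y] swap r/2=112/3169: DF=(1 − 112/3169·(0.955700+0.905800+0.868600+0.863300))/(1+112/3169) = 527/625 ≈ 0.843200
step 6 [3y] bond c/2=13/400: DF=(981547/1000000 − 13/400·(0.955700+0.905800+0.868600+0.863300+0.843200))/(1+13/400) = 811/1000 ≈ 0.811000
step 7 [3.5y] bond c/2=11/400: DF=(1929741/2000000 − 11/400·(0.955700+0.905800+0.868600+0.863300+0.843200+0.811000))/(1+11/400) = 3993/5000 ≈ 0.798600

1 1/2 9557/10000
2 1 4529/5000
3 3/2 4343/5000
4 2 8633/10000
5 5/2 527/625
6 3 811/1000
7 7/2 3993/5000
DF(2y) is solved at step 4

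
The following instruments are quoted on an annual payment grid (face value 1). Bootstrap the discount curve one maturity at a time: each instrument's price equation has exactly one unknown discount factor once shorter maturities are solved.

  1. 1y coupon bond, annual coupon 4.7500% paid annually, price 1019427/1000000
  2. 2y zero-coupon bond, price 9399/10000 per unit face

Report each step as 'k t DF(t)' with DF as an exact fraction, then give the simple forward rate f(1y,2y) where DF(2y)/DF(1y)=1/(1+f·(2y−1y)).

1 1 2433/2500
2 2 9399/10000
f(1y,2y) = ((2433/2500)/(9399/10000) − 1)/(1) = 111/3133 ≈ 3.5429%

step 1 [1y] bond c/1=19/400: DF=(1019427/1000000 − 19/400·(0))/(1+19/400) = 2433/2500 ≈ 0.973200
step 2 [2y] zero: DF = P = 9399/10000 ≈ 0.939900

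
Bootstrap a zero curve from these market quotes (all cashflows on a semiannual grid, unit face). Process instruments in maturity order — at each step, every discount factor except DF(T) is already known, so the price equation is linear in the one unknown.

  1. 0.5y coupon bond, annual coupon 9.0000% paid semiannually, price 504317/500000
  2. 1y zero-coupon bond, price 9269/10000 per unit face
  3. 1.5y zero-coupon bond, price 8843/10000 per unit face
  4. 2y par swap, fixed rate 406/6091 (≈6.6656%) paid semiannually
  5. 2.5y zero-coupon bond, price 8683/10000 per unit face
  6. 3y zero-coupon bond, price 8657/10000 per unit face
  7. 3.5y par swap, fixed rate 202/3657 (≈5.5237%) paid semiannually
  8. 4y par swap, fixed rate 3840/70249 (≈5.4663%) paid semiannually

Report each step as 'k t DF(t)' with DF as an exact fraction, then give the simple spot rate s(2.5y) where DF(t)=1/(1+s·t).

1 1/2 2413/2500
2 1 9269/10000
3 3/2 8843/10000
4 2 4391/5000
5 5/2 8683/10000
6 3 8657/10000
7 7/2 8283/10000
8 4 101/125
s(2.5y) = (1/(8683/10000) − 1)/(5/2) = 2634/43415 ≈ 6.0670%

step 1 [0.5y] bond c/2=9/200: DF=(504317/500000 − 9/200·(0))/(1+9/200) = 2413/2500 ≈ 0.965200
step 2 [1y] zero: DF = P = 9269/10000 ≈ 0.926900
step 3 [1.5y] zero: DF = P = 8843/10000 ≈ 0.884300
step 4 [2y] swap r/2=203/6091: DF=(1 − 203/6091·(0.965200+0.926900+0.884300))/(1+203/6091) = 4391/5000 ≈ 0.878200
step 5 [2.5y] zero: DF = P = 8683/10000 ≈ 0.868300
step 6 [3y] zero: DF = P = 8657/10000 ≈ 0.865700
step 7 [3.5y] swap r/2=101/3657: DF=(1 − 101/3657·(0.965200+0.926900+0.884300+0.878200+0.868300+0.865700))/(1+101/3657) = 8283/10000 ≈ 0.828300
step 8 [4y] swap r/2=1920/70249: DF=(1 − 1920/70249·(0.965200+0.926900+0.884300+0.878200+0.868300+0.865700+0.828300))/(1+1920/70249) = 101/125 ≈ 0.808000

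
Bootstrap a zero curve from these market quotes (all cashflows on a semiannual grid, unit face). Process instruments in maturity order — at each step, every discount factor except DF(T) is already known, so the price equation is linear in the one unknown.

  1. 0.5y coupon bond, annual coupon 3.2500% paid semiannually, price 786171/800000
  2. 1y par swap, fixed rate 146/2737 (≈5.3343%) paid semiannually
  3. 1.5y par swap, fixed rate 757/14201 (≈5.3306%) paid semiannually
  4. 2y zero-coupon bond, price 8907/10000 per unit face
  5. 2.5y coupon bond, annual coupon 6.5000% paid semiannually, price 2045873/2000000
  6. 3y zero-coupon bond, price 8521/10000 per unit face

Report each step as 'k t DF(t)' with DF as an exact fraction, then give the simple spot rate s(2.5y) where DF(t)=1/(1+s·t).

1 1/2 967/1000
2 1 9489/10000
3 3/2 9243/10000
4 2 8907/10000
5 5/2 8733/10000
6 3 8521/10000
s(2.5y) = (1/(8733/10000) − 1)/(5/2) = 2534/43665 ≈ 5.8033%

step 1 [0.5y] bond c/2=13/800: DF=(786171/800000 − 13/800·(0))/(1+13/800) = 967/1000 ≈ 0.967000
step 2 [1y] swap r/2=73/2737: DF=(1 − 73/2737·(0.967000))/(1+73/2737) = 9489/10000 ≈ 0.948900
step 3 [1.5y] swap r/2=757/28402: DF=(1 − 757/28402·(0.967000+0.948900))/(1+757/28402) = 9243/10000 ≈ 0.924300
step 4 [2y] zero: DF = P = 8907/10000 ≈ 0.890700
step 5 [2.5y] bond c/2=13/400: DF=(2045873/2000000 − 13/400·(0.967000+0.948900+0.924300+0.890700))/(1+13/400) = 8733/10000 ≈ 0.873300
step 6 [3y] zero: DF = P = 8521/10000 ≈ 0.852100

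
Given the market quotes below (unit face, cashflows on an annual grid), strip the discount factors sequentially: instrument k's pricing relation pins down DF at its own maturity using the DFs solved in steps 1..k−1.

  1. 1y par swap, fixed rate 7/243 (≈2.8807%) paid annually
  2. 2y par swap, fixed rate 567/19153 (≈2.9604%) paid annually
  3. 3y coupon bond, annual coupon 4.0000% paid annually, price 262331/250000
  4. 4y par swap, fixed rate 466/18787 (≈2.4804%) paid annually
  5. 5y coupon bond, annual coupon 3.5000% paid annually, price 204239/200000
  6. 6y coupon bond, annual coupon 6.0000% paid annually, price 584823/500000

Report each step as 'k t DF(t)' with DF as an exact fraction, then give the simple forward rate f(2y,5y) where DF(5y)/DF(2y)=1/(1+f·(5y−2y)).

step 1 [1y] swap r/1=7/243: DF=(1 − 7/243·(0))/(1+7/243) = 243/250 ≈ 0.972000
step 2 [2y] swap r/1=567/19153: DF=(1 − 567/19153·(0.972000))/(1+567/19153) = 9433/10000 ≈ 0.943300
step 3 [3y] bond c/1=1/25: DF=(262331/250000 − 1/25·(0.972000+0.943300))/(1+1/25) = 9353/10000 ≈ 0.935300
step 4 [4y] swap r/1=466/18787: DF=(1 − 466/18787·(0.972000+0.943300+0.935300))/(1+466/18787) = 2267/2500 ≈ 0.906800
step 5 [5y] bond c/1=7/200: DF=(204239/200000 − 7/200·(0.972000+0.943300+0.935300+0.906800))/(1+7/200) = 2149/2500 ≈ 0.859600
step 6 [6y] bond c/1=3/50: DF=(584823/500000 − 3/50·(0.972000+0.943300+0.935300+0.906800+0.859600))/(1+3/50) = 8421/10000 ≈ 0.842100

1 1 243/250
2 2 9433/10000
3 3 9353/10000
4 4 2267/2500
5 5 2149/2500
6 6 8421/10000
f(2y,5y) = ((9433/10000)/(2149/2500) − 1)/(3) = 279/8596 ≈ 3.2457%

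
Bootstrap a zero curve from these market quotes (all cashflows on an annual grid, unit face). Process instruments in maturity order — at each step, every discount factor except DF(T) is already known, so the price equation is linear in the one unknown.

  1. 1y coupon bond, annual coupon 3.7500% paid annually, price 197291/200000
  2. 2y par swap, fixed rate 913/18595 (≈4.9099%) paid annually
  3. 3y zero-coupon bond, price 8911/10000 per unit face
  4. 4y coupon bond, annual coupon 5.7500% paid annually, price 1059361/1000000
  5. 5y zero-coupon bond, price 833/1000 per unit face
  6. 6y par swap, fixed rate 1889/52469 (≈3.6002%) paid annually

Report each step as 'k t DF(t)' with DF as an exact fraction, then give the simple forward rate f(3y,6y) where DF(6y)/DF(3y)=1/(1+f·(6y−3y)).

step 1 [1y] bond c/1=3/80: DF=(197291/200000 − 3/80·(0))/(1+3/80) = 2377/2500 ≈ 0.950800
step 2 [2y] swap r/1=913/18595: DF=(1 − 913/18595·(0.950800))/(1+913/18595) = 9087/10000 ≈ 0.908700
step 3 [3y] zero: DF = P = 8911/10000 ≈ 0.891100
step 4 [4y] bond c/1=23/400: DF=(1059361/1000000 − 23/400·(0.950800+0.908700+0.891100))/(1+23/400) = 4261/5000 ≈ 0.852200
step 5 [5y] zero: DF = P = 833/1000 ≈ 0.833000
step 6 [6y] swap r/1=1889/52469: DF=(1 − 1889/52469·(0.950800+0.908700+0.891100+0.852200+0.833000))/(1+1889/52469) = 8111/10000 ≈ 0.811100

1 1 2377/2500
2 2 9087/10000
3 3 8911/10000
4 4 4261/5000
5 5 833/1000
6 6 8111/10000
f(3y,6y) = ((8911/10000)/(8111/10000) − 1)/(3) = 800/24333 ≈ 3.2877%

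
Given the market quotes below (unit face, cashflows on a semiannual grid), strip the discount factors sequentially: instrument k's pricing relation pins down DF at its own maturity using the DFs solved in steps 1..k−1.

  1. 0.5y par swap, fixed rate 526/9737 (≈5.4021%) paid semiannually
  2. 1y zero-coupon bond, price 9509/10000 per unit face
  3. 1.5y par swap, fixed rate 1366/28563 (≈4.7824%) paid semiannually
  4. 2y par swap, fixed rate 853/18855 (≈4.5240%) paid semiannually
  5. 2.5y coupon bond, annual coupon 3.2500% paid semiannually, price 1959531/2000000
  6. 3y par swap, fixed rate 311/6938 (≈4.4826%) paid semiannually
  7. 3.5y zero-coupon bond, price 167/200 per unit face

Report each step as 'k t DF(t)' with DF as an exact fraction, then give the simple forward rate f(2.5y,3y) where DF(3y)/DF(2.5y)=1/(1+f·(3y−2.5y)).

1 1/2 9737/10000
2 1 9509/10000
3 3/2 9317/10000
4 2 9147/10000
5 5/2 4519/5000
6 3 2189/2500
7 7/2 167/200
f(2.5y,3y) = ((4519/5000)/(2189/2500) − 1)/(1/2) = 141/2189 ≈ 6.4413%

step 1 [0.5y] swap r/2=263/9737: DF=(1 − 263/9737·(0))/(1+263/9737) = 9737/10000 ≈ 0.973700
step 2 [1y] zero: DF = P = 9509/10000 ≈ 0.950900
step 3 [1.5y] swap r/2=683/28563: DF=(1 − 683/28563·(0.973700+0.950900))/(1+683/28563) = 9317/10000 ≈ 0.931700
step 4 [2y] swap r/2=853/37710: DF=(1 − 853/37710·(0.973700+0.950900+0.931700))/(1+853/37710) = 9147/10000 ≈ 0.914700
step 5 [2.5y] bond c/2=13/800: DF=(1959531/2000000 − 13/800·(0.973700+0.950900+0.931700+0.914700))/(1+13/800) = 4519/5000 ≈ 0.903800
step 6 [3y] swap r/2=311/13876: DF=(1 − 311/13876·(0.973700+0.950900+0.931700+0.914700+0.903800))/(1+311/13876) = 2189/2500 ≈ 0.875600
step 7 [3.5y] zero: DF = P = 167/200 ≈ 0.835000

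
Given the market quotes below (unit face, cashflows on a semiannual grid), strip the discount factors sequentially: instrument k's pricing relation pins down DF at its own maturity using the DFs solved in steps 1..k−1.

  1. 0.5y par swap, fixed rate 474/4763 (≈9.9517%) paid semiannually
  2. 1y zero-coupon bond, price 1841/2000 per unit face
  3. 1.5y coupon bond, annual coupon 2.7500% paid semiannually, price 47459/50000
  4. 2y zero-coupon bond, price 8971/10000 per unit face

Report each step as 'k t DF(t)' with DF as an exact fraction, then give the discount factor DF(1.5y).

1 1/2 4763/5000
2 1 1841/2000
3 3/2 9109/10000
4 2 8971/10000
DF(1.5y) = 9109/10000 ≈ 0.910900

step 1 [0.5y] swap r/2=237/4763: DF=(1 − 237/4763·(0))/(1+237/4763) = 4763/5000 ≈ 0.952600
step 2 [1y] zero: DF = P = 1841/2000 ≈ 0.920500
step 3 [1.5y] bond c/2=11/800: DF=(47459/50000 − 11/800·(0.952600+0.920500))/(1+11/800) = 9109/10000 ≈ 0.910900
step 4 [2y] zero: DF = P = 8971/10000 ≈ 0.897100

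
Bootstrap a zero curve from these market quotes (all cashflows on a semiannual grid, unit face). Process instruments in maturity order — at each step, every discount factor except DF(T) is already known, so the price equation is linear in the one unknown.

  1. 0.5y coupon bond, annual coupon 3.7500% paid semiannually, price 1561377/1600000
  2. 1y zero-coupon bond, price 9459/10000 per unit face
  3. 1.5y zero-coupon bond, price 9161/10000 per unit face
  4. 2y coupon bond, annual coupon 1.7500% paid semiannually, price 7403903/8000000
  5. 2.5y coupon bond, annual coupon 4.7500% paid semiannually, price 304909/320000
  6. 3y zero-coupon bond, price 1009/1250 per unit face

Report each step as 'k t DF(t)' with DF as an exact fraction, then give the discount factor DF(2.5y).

step 1 [0.5y] bond c/2=3/160: DF=(1561377/1600000 − 3/160·(0))/(1+3/160) = 9579/10000 ≈ 0.957900
step 2 [1y] zero: DF = P = 9459/10000 ≈ 0.945900
step 3 [1.5y] zero: DF = P = 9161/10000 ≈ 0.916100
step 4 [2y] bond c/2=7/800: DF=(7403903/8000000 − 7/800·(0.957900+0.945900+0.916100))/(1+7/800) = 893/1000 ≈ 0.893000
step 5 [2.5y] bond c/2=19/800: DF=(304909/320000 − 19/800·(0.957900+0.945900+0.916100+0.893000))/(1+19/800) = 4223/5000 ≈ 0.844600
step 6 [3y] zero: DF = P = 1009/1250 ≈ 0.807200

1 1/2 9579/10000
2 1 9459/10000
3 3/2 9161/10000
4 2 893/1000
5 5/2 4223/5000
6 3 1009/1250
DF(2.5y) = 4223/5000 ≈ 0.844600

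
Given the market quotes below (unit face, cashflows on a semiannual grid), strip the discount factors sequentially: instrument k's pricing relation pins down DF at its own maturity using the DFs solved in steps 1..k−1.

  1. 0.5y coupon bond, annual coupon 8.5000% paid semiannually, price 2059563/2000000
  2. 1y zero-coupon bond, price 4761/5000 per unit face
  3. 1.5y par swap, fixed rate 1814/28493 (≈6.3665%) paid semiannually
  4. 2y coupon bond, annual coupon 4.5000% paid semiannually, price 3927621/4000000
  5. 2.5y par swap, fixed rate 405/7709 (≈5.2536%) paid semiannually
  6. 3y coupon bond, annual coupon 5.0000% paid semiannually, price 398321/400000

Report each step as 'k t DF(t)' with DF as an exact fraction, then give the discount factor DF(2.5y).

1 1/2 4939/5000
2 1 4761/5000
3 3/2 9093/10000
4 2 561/625
5 5/2 1757/2000
6 3 8587/10000
DF(2.5y) = 1757/2000 ≈ 0.878500

step 1 [0.5y] bond c/2=17/400: DF=(2059563/2000000 − 17/400·(0))/(1+17/400) = 4939/5000 ≈ 0.987800
step 2 [1y] zero: DF = P = 4761/5000 ≈ 0.952200
step 3 [1.5y] swap r/2=907/28493: DF=(1 − 907/28493·(0.987800+0.952200))/(1+907/28493) = 9093/10000 ≈ 0.909300
step 4 [2y] bond c/2=9/400: DF=(3927621/4000000 − 9/400·(0.987800+0.952200+0.909300))/(1+9/400) = 561/625 ≈ 0.897600
step 5 [2.5y] swap r/2=405/15418: DF=(1 − 405/15418·(0.987800+0.952200+0.909300+0.897600))/(1+405/15418) = 1757/2000 ≈ 0.878500
step 6 [3y] bond c/2=1/40: DF=(398321/400000 − 1/40·(0.987800+0.952200+0.909300+0.897600+0.878500))/(1+1/40) = 8587/10000 ≈ 0.858700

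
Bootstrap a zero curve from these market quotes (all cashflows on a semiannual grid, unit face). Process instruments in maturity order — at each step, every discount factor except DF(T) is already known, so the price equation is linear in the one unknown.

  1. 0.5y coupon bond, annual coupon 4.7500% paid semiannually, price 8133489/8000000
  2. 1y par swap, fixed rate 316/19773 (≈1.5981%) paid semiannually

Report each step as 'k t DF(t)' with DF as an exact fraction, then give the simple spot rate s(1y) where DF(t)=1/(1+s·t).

1 1/2 9931/10000
2 1 4921/5000
s(1y) = (1/(4921/5000) − 1)/(1) = 79/4921 ≈ 1.6054%

step 1 [0.5y] bond c/2=19/800: DF=(8133489/8000000 − 19/800·(0))/(1+19/800) = 9931/10000 ≈ 0.993100
step 2 [1y] swap r/2=158/19773: DF=(1 − 158/19773·(0.993100))/(1+158/19773) = 4921/5000 ≈ 0.984200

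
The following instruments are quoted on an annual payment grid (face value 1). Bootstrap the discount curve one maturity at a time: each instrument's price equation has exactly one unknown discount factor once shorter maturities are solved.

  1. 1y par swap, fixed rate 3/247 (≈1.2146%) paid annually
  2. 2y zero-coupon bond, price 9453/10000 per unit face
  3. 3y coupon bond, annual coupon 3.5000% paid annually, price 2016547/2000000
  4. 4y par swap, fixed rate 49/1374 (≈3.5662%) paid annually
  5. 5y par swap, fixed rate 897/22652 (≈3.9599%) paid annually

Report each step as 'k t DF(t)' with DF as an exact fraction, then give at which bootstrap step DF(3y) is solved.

step 1 [1y] swap r/1=3/247: DF=(1 − 3/247·(0))/(1+3/247) = 247/250 ≈ 0.988000
step 2 [2y] zero: DF = P = 9453/10000 ≈ 0.945300
step 3 [3y] bond c/1=7/200: DF=(2016547/2000000 − 7/200·(0.988000+0.945300))/(1+7/200) = 568/625 ≈ 0.908800
step 4 [4y] swap r/1=49/1374: DF=(1 − 49/1374·(0.988000+0.945300+0.908800))/(1+49/1374) = 8677/10000 ≈ 0.867700
step 5 [5y] swap r/1=897/22652: DF=(1 − 897/22652·(0.988000+0.945300+0.908800+0.867700))/(1+897/22652) = 4103/5000 ≈ 0.820600

1 1 247/250
2 2 9453/10000
3 3 568/625
4 4 8677/10000
5 5 4103/5000
DF(3y) is solved at step 3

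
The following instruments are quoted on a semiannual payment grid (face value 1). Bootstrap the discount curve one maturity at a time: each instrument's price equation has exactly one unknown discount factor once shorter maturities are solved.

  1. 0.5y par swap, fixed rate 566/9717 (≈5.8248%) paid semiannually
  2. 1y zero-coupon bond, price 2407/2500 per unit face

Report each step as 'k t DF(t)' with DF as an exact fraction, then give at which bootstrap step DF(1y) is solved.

1 1/2 9717/10000
2 1 2407/2500
DF(1y) is solved at step 2

step 1 [0.5y] swap r/2=283/9717: DF=(1 − 283/9717·(0))/(1+283/9717) = 9717/10000 ≈ 0.971700
step 2 [1y] zero: DF = P = 2407/2500 ≈ 0.962800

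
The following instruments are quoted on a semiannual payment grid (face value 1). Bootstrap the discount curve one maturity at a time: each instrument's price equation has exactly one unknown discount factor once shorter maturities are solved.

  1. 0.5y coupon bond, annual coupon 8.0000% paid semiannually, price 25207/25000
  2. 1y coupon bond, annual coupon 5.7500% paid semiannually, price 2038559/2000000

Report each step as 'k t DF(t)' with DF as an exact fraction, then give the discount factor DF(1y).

1 1/2 1939/2000
2 1 9637/10000
DF(1y) = 9637/10000 ≈ 0.963700

step 1 [0.5y] bond c/2=1/25: DF=(25207/25000 − 1/25·(0))/(1+1/25) = 1939/2000 ≈ 0.969500
step 2 [1y] bond c/2=23/800: DF=(2038559/2000000 − 23/800·(0.969500))/(1+23/800) = 9637/10000 ≈ 0.963700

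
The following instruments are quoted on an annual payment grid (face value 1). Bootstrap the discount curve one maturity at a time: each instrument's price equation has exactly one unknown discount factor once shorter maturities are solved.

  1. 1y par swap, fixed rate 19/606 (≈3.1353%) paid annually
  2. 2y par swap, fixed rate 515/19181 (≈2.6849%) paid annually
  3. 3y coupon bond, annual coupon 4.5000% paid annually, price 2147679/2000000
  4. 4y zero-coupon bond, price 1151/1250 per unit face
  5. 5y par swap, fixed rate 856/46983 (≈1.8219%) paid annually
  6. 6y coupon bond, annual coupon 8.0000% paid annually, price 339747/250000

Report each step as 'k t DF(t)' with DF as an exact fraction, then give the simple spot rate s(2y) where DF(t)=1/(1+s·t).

step 1 [1y] swap r/1=19/606: DF=(1 − 19/606·(0))/(1+19/606) = 606/625 ≈ 0.969600
step 2 [2y] swap r/1=515/19181: DF=(1 − 515/19181·(0.969600))/(1+515/19181) = 1897/2000 ≈ 0.948500
step 3 [3y] bond c/1=9/200: DF=(2147679/2000000 − 9/200·(0.969600+0.948500))/(1+9/200) = 189/200 ≈ 0.945000
step 4 [4y] zero: DF = P = 1151/1250 ≈ 0.920800
step 5 [5y] swap r/1=856/46983: DF=(1 − 856/46983·(0.969600+0.948500+0.945000+0.920800))/(1+856/46983) = 1143/1250 ≈ 0.914400
step 6 [6y] bond c/1=2/25: DF=(339747/250000 − 2/25·(0.969600+0.948500+0.945000+0.920800+0.914400))/(1+2/25) = 9103/10000 ≈ 0.910300

1 1 606/625
2 2 1897/2000
3 3 189/200
4 4 1151/1250
5 5 1143/1250
6 6 9103/10000
s(2y) = (1/(1897/2000) − 1)/(2) = 103/3794 ≈ 2.7148%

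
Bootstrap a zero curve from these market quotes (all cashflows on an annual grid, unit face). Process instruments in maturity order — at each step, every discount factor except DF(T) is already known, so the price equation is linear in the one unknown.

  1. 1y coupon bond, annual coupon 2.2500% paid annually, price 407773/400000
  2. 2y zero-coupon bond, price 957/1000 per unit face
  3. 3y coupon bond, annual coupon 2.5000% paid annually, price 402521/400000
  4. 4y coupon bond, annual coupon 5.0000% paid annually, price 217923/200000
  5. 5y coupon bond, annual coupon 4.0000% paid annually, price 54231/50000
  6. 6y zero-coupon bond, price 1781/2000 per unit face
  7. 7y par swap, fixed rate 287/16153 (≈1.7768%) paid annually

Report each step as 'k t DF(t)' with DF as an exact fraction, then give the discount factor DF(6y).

1 1 997/1000
2 2 957/1000
3 3 9341/10000
4 4 4501/5000
5 5 2243/2500
6 6 1781/2000
7 7 2213/2500
DF(6y) = 1781/2000 ≈ 0.890500

step 1 [1y] bond c/1=9/400: DF=(407773/400000 − 9/400·(0))/(1+9/400) = 997/1000 ≈ 0.997000
step 2 [2y] zero: DF = P = 957/1000 ≈ 0.957000
step 3 [3y] bond c/1=1/40: DF=(402521/400000 − 1/40·(0.997000+0.957000))/(1+1/40) = 9341/10000 ≈ 0.934100
step 4 [4y] bond c/1=1/20: DF=(217923/200000 − 1/20·(0.997000+0.957000+0.934100))/(1+1/20) = 4501/5000 ≈ 0.900200
step 5 [5y] bond c/1=1/25: DF=(54231/50000 − 1/25·(0.997000+0.957000+0.934100+0.900200))/(1+1/25) = 2243/2500 ≈ 0.897200
step 6 [6y] zero: DF = P = 1781/2000 ≈ 0.890500
step 7 [7y] swap r/1=287/16153: DF=(1 − 287/16153·(0.997000+0.957000+0.934100+0.900200+0.897200+0.890500))/(1+287/16153) = 2213/2500 ≈ 0.885200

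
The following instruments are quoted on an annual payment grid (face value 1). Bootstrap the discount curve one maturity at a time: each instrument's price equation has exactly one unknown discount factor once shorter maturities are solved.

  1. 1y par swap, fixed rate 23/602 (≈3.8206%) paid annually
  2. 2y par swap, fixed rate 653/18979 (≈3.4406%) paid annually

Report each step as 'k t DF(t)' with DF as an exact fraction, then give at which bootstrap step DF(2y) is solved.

1 1 602/625
2 2 9347/10000
DF(2y) is solved at step 2

step 1 [1y] swap r/1=23/602: DF=(1 − 23/602·(0))/(1+23/602) = 602/625 ≈ 0.963200
step 2 [2y] swap r/1=653/18979: DF=(1 − 653/18979·(0.963200))/(1+653/18979) = 9347/10000 ≈ 0.934700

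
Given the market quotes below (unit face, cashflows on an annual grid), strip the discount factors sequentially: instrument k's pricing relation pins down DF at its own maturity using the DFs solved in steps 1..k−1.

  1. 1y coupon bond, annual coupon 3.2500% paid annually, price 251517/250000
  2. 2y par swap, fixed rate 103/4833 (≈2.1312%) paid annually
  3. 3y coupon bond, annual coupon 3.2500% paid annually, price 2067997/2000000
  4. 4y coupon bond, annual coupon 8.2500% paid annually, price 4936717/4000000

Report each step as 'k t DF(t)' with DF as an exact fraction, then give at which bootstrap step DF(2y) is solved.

1 1 609/625
2 2 2397/2500
3 3 4703/5000
4 4 9211/10000
DF(2y) is solved at step 2

step 1 [1y] bond c/1=13/400: DF=(251517/250000 − 13/400·(0))/(1+13/400) = 609/625 ≈ 0.974400
step 2 [2y] swap r/1=103/4833: DF=(1 − 103/4833·(0.974400))/(1+103/4833) = 2397/2500 ≈ 0.958800
step 3 [3y] bond c/1=13/400: DF=(2067997/2000000 − 13/400·(0.974400+0.958800))/(1+13/400) = 4703/5000 ≈ 0.940600
step 4 [4y] bond c/1=33/400: DF=(4936717/4000000 − 33/400·(0.974400+0.958800+0.940600))/(1+33/400) = 9211/10000 ≈ 0.921100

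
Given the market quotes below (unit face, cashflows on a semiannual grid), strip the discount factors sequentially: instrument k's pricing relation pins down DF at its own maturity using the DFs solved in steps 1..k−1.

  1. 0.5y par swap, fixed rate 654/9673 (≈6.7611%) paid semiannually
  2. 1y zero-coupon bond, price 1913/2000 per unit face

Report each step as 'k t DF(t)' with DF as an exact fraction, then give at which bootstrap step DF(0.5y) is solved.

step 1 [0.5y] swap r/2=327/9673: DF=(1 − 327/9673·(0))/(1+327/9673) = 9673/10000 ≈ 0.967300
step 2 [1y] zero: DF = P = 1913/2000 ≈ 0.956500

1 1/2 9673/10000
2 1 1913/2000
DF(0.5y) is solved at step 1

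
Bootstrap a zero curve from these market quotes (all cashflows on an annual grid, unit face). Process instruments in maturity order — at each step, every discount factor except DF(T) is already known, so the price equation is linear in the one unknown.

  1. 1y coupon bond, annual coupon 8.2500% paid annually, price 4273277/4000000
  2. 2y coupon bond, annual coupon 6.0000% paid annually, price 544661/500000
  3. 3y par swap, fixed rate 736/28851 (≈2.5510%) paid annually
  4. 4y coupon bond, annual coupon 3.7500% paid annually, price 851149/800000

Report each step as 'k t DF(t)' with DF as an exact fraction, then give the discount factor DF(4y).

step 1 [1y] bond c/1=33/400: DF=(4273277/4000000 − 33/400·(0))/(1+33/400) = 9869/10000 ≈ 0.986900
step 2 [2y] bond c/1=3/50: DF=(544661/500000 − 3/50·(0.986900))/(1+3/50) = 4859/5000 ≈ 0.971800
step 3 [3y] swap r/1=736/28851: DF=(1 − 736/28851·(0.986900+0.971800))/(1+736/28851) = 579/625 ≈ 0.926400
step 4 [4y] bond c/1=3/80: DF=(851149/800000 − 3/80·(0.986900+0.971800+0.926400))/(1+3/80) = 2303/2500 ≈ 0.921200

1 1 9869/10000
2 2 4859/5000
3 3 579/625
4 4 2303/2500
DF(4y) = 2303/2500 ≈ 0.921200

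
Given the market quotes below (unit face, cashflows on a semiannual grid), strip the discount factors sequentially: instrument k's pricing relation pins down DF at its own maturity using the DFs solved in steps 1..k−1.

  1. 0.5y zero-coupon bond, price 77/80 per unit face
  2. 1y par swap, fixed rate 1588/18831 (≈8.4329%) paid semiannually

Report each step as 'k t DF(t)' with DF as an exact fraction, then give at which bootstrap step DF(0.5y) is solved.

step 1 [0.5y] zero: DF = P = 77/80 ≈ 0.962500
step 2 [1y] swap r/2=794/18831: DF=(1 − 794/18831·(0.962500))/(1+794/18831) = 4603/5000 ≈ 0.920600

1 1/2 77/80
2 1 4603/5000
DF(0.5y) is solved at step 1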